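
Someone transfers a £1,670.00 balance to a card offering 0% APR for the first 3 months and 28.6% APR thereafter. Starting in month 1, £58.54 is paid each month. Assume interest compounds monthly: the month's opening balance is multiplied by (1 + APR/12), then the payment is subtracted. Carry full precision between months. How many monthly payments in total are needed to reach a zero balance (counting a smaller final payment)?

43 months

Promo months 1–3 at r₀ = 0%/12 = 0; months 4+ at r₁ = 28.6%/12 = 0.0238333.
After month 3 (no interest yet): B = £1,670.00 − 3·£58.54 = £1,494.38.
Then at r₁ with £58.54/mo: n₂ = −ln(1 − r₁·B/P)/ln(1+r₁) ≈ 39.80 → 40 more payments.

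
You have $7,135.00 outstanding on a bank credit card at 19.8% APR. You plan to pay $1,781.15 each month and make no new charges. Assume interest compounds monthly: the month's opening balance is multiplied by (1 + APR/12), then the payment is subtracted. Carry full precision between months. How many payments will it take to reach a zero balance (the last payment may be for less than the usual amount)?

5 months

Monthly rate r = 19.8%/12 = 1.65% = 0.0165.
Recurrence: B ← B·(1+r) − $1,781.15.
Month 1: interest $117.73; balance after payment $5,471.58.
Month 2: interest $90.28; balance after payment $3,780.71.
Month 3: interest $62.38; balance after payment $2,061.94.
Month 4: interest $34.02; balance after payment $314.81.
Month 5: interest $5.19; balance after payment $0.00.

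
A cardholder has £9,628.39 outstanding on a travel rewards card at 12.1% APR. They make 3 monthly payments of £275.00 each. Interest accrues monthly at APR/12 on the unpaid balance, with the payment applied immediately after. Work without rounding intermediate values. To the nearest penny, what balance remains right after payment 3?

Monthly rate r = 12.1%/12 = 1.00833% = 0.0100833.
Each month: B ← B·(1+r) − £275.00.
Month 1: interest £97.09; balance after payment £9,450.48.
Month 2: interest £95.29; balance after payment £9,270.77.
Month 3: interest £93.48; balance after payment £9,089.25.

£9,089.25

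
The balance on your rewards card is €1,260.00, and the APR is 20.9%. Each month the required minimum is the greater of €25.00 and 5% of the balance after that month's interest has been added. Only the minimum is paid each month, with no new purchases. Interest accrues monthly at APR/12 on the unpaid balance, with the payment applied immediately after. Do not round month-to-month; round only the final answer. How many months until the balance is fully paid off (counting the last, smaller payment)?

52 months

Monthly rate r = 20.9%/12 = 1.74167% = 0.0174167.
While 5% of the post-interest balance exceeds €25.00, each month B ← (B·(1+r))·(1 − 0.05), i.e. B shrinks by the factor (1+r)·0.95 = 0.96655.
This holds for months 1–28. Entering month 29 the balance is €485.96; 5% of the post-interest balance is now below €25.00, so the flat €25.00 minimum applies from here.
From month 29 a fixed €25.00 at rate r clears €485.96 in 24 more payments. Total: 28 + 24 = 52 months.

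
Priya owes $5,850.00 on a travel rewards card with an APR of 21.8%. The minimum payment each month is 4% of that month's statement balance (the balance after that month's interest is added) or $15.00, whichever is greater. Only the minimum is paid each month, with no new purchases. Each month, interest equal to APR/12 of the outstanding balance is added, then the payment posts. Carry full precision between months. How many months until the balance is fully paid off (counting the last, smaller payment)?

Monthly rate r = 21.8%/12 = 1.81667% = 0.0181667.
While 4% of the post-interest balance exceeds $15.00, each month B ← (B·(1+r))·(1 − 0.04), i.e. B shrinks by the factor (1+r)·0.96 = 0.97744.
This holds for months 1–122. Entering month 123 the balance is $361.53; 4% of the post-interest balance is now below $15.00, so the flat $15.00 minimum applies from here.
From month 123 a fixed $15.00 at rate r clears $361.53 in 32 more payments. Total: 122 + 32 = 154 months.

154 months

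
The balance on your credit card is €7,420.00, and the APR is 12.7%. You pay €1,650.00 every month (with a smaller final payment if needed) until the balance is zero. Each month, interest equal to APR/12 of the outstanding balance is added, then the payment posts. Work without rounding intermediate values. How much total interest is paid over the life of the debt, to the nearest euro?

€225

Monthly rate r = 12.7%/12 = 1.05833% = 0.0105833.
Payoff takes n = ⌈−ln(1 − rB₀/P)/ln(1+r)⌉ = ⌈4.632⌉ = 5 payments; the last is €1,044.56.
Total paid = 4·€1,650.00 + €1,044.56 = €7,644.56.
Total interest = total paid − principal = €7,644.56 − €7,420.00 = €224.56.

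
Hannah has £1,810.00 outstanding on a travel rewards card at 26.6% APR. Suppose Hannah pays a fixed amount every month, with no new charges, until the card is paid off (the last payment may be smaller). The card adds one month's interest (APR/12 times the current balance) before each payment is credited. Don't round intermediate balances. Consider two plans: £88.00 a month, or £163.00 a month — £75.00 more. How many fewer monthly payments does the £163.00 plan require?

Monthly rate r = 26.6%/12 = 2.21667% = 0.0221667.
At £88.00/mo: n = ⌈−ln(1 − rB₀/P)/ln(1+r)⌉ = 28 payments (last £67.25); total interest = total paid − £1,810.00 = £633.25.
At £163.00/mo: 13 payments (last £144.86); total interest £290.86.
Payments saved = 28 − 13 = 15.

15 fewer payments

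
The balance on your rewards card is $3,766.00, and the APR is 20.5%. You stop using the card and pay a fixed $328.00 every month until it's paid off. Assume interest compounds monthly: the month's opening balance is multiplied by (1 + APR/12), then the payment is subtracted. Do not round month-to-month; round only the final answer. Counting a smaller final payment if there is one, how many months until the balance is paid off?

13 payments

Monthly rate r = 20.5%/12 = 1.70833% = 0.0170833.
Recurrence: B ← B·(1+r) − $328.00.
Month 1: interest $64.34; balance after payment $3,502.34.
Month 2: interest $59.83; balance after payment $3,234.17.
Closed form: n = −ln(1 − rB₀/P)/ln(1+r) = −ln(0.80385)/ln(1.01708) ≈ 12.890, so the balance reaches zero during payment 13.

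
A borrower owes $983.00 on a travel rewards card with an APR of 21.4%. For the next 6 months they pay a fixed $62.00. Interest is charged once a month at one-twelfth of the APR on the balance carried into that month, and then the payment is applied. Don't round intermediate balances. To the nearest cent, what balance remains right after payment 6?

Monthly rate r = 21.4%/12 = 1.78333% = 0.0178333.
Each month: B ← B·(1+r) − $62.00.
Month 1: interest $17.53; balance after payment $938.53.
Month 2: interest $16.74; balance after payment $893.27.
Month 3: interest $15.93; balance after payment $847.20.
Month 4: interest $15.11; balance after payment $800.31.
Month 5: interest $14.27; balance after payment $752.58.
Month 6: interest $13.42; balance after payment $704.00.

$704.00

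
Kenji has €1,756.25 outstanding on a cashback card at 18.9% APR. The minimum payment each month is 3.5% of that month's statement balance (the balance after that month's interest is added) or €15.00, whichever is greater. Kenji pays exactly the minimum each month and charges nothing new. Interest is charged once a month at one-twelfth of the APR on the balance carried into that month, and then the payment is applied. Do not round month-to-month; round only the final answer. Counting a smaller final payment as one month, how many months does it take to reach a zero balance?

109 months

Monthly rate r = 18.9%/12 = 1.575% = 0.01575.
While 3.5% of the post-interest balance exceeds €15.00, each month B ← (B·(1+r))·(1 − 0.035), i.e. B shrinks by the factor (1+r)·0.965 = 0.9802.
This holds for months 1–72. Entering month 73 the balance is €416.11; 3.5% of the post-interest balance is now below €15.00, so the flat €15.00 minimum applies from here.
From month 73 a fixed €15.00 at rate r clears €416.11 in 37 more payments. Total: 72 + 37 = 109 months.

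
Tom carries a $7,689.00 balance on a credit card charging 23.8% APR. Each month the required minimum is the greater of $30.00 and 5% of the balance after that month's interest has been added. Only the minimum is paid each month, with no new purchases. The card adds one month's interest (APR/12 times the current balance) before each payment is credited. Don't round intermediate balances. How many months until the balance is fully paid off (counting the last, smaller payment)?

Monthly rate r = 23.8%/12 = 1.98333% = 0.0198333.
While 5% of the post-interest balance exceeds $30.00, each month B ← (B·(1+r))·(1 − 0.05), i.e. B shrinks by the factor (1+r)·0.95 = 0.96884.
This holds for months 1–82. Entering month 83 the balance is $573.59; 5% of the post-interest balance is now below $30.00, so the flat $30.00 minimum applies from here.
From month 83 a fixed $30.00 at rate r clears $573.59 in 25 more payments. Total: 82 + 25 = 107 months.

107 months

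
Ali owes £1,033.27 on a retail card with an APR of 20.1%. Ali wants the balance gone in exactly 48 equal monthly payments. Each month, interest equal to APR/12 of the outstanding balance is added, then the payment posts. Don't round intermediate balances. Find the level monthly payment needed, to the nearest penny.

£31.50

Monthly rate r = 20.1%/12 = 1.675% = 0.01675.
Level-payment amortization: P = B₀·r / (1 − (1+r)^(−n)) = 1033.27·0.01675 / (1 − 1.01675^(−48)).
Denominator 1 − (1+r)^(−48) = 0.549474572.
P = 17.3073 / 0.549474572 ≈ 31.50.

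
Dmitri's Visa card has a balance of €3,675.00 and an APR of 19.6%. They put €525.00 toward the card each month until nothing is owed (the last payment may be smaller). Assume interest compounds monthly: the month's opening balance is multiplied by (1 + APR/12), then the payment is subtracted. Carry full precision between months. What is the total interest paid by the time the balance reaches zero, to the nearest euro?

€260

Monthly rate r = 19.6%/12 = 1.63333% = 0.0163333.
Payoff takes n = ⌈−ln(1 − rB₀/P)/ln(1+r)⌉ = ⌈7.494⌉ = 8 payments; the last is €260.46.
Total paid = 7·€525.00 + €260.46 = €3,935.46.
Total interest = total paid − principal = €3,935.46 − €3,675.00 = €260.46.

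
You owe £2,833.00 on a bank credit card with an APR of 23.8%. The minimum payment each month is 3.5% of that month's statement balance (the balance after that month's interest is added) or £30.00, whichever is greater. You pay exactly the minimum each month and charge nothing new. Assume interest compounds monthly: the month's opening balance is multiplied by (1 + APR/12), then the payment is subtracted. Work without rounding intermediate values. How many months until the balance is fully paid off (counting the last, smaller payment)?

118 months

Monthly rate r = 23.8%/12 = 1.98333% = 0.0198333.
While 3.5% of the post-interest balance exceeds £30.00, each month B ← (B·(1+r))·(1 − 0.035), i.e. B shrinks by the factor (1+r)·0.965 = 0.98414.
This holds for months 1–77. Entering month 78 the balance is £827.18; 3.5% of the post-interest balance is now below £30.00, so the flat £30.00 minimum applies from here.
From month 78 a fixed £30.00 at rate r clears £827.18 in 41 more payments. Total: 77 + 41 = 118 months.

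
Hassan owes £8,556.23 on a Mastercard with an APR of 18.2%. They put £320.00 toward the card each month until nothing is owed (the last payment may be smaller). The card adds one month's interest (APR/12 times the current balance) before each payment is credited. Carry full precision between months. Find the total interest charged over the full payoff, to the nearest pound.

£2,501

Monthly rate r = 18.2%/12 = 1.51667% = 0.0151667.
Payoff takes n = ⌈−ln(1 − rB₀/P)/ln(1+r)⌉ = ⌈34.551⌉ = 35 payments; the last is £176.81.
Total paid = 34·£320.00 + £176.81 = £11,056.81.
Total interest = total paid − principal = £11,056.81 − £8,556.23 = £2,500.58.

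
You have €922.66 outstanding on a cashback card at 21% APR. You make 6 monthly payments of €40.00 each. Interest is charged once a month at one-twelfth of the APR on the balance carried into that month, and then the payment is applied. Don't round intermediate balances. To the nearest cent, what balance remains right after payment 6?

Monthly rate r = 21%/12 = 1.75% = 0.0175.
Each month: B ← B·(1+r) − €40.00.
Month 1: interest €16.15; balance after payment €898.81.
Month 2: interest €15.73; balance after payment €874.54.
Month 3: interest €15.30; balance after payment €849.84.
Month 4: interest €14.87; balance after payment €824.71.
Month 5: interest €14.43; balance after payment €799.14.
Month 6: interest €13.99; balance after payment €773.13.

€773.13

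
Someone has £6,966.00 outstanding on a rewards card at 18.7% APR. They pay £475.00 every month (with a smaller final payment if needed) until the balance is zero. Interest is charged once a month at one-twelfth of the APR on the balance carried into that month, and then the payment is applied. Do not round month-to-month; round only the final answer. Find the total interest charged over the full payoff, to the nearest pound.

£1,005

Monthly rate r = 18.7%/12 = 1.55833% = 0.0155833.
Payoff takes n = ⌈−ln(1 − rB₀/P)/ln(1+r)⌉ = ⌈16.779⌉ = 17 payments; the last is £370.84.
Total paid = 16·£475.00 + £370.84 = £7,970.84.
Total interest = total paid − principal = £7,970.84 − £6,966.00 = £1,004.84.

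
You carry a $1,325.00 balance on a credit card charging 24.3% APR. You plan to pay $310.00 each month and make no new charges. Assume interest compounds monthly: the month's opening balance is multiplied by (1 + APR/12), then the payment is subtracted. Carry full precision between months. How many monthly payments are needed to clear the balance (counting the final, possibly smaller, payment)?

Monthly rate r = 24.3%/12 = 2.025% = 0.02025.
Recurrence: B ← B·(1+r) − $310.00.
Month 1: interest $26.83; balance after payment $1,041.83.
Month 2: interest $21.10; balance after payment $752.93.
Month 3: interest $15.25; balance after payment $458.18.
Month 4: interest $9.28; balance after payment $157.45.
Month 5: interest $3.19; balance after payment $0.00.

5 payments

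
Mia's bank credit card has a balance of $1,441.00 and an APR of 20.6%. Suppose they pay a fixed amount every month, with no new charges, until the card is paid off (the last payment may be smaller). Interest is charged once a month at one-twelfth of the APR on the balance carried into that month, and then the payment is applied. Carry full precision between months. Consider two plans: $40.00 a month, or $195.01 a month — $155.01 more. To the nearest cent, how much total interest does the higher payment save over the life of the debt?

Monthly rate r = 20.6%/12 = 1.71667% = 0.0171667.
At $40.00/mo: n = ⌈−ln(1 − rB₀/P)/ln(1+r)⌉ = 57 payments (last $24.25); total interest = total paid − $1,441.00 = $823.25.
At $195.01/mo: 8 payments (last $189.11); total interest $113.18.
Interest saved = $823.25 − $113.18 = $710.07.

$710.07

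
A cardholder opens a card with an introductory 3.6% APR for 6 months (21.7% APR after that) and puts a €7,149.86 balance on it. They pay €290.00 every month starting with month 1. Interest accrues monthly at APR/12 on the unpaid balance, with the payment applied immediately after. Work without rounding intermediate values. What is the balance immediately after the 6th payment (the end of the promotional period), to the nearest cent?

Promo months 1–6 at r₀ = 3.6%/12 = 0.003; months 7+ at r₁ = 21.7%/12 = 0.0180833.
After month 6: iterate B ← B·(1+r₀) − €290.00 for 6 months → €5,526.42.

€5,526.42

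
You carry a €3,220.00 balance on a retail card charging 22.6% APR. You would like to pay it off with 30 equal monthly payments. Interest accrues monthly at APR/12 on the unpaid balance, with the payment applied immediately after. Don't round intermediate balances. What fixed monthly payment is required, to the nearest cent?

€141.48

Monthly rate r = 22.6%/12 = 1.88333% = 0.0188333.
Level-payment amortization: P = B₀·r / (1 − (1+r)^(−n)) = 3220.00·0.0188333 / (1 − 1.01883^(−30)).
Denominator 1 − (1+r)^(−30) = 0.428645519.
P = 60.6433 / 0.428645519 ≈ 141.48.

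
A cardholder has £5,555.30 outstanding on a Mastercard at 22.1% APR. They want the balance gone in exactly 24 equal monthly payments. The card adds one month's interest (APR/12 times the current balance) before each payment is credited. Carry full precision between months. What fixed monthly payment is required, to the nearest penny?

Monthly rate r = 22.1%/12 = 1.84167% = 0.0184167.
Level-payment amortization: P = B₀·r / (1 − (1+r)^(−n)) = 5555.30·0.0184167 / (1 − 1.01842^(−24)).
Denominator 1 − (1+r)^(−24) = 0.354660799.
P = 102.31 / 0.354660799 ≈ 288.47.

£288.47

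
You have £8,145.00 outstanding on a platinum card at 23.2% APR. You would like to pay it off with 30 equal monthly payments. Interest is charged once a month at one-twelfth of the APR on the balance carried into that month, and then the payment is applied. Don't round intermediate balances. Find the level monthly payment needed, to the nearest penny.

Monthly rate r = 23.2%/12 = 1.93333% = 0.0193333.
Level-payment amortization: P = B₀·r / (1 − (1+r)^(−n)) = 8145.00·0.0193333 / (1 − 1.01933^(−30)).
Denominator 1 − (1+r)^(−30) = 0.436993759.
P = 157.47 / 0.436993759 ≈ 360.35.

£360.35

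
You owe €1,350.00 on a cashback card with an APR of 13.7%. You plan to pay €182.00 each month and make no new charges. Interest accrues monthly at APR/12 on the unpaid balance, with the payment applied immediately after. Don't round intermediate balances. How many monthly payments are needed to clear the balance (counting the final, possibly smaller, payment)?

8 payments

Monthly rate r = 13.7%/12 = 1.14167% = 0.0114167.
Recurrence: B ← B·(1+r) − €182.00.
Month 1: interest €15.41; balance after payment €1,183.41.
Month 2: interest €13.51; balance after payment €1,014.92.
Closed form: n = −ln(1 − rB₀/P)/ln(1+r) = −ln(0.91532)/ln(1.01142) ≈ 7.795, so the balance reaches zero during payment 8.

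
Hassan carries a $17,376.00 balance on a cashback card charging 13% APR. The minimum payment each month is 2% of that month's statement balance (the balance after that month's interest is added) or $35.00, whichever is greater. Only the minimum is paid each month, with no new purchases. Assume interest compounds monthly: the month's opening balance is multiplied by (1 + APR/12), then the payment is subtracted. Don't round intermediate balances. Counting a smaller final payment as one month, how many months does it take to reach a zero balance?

Monthly rate r = 13%/12 = 1.08333% = 0.0108333.
While 2% of the post-interest balance exceeds $35.00, each month B ← (B·(1+r))·(1 − 0.02), i.e. B shrinks by the factor (1+r)·0.98 = 0.99062.
This holds for months 1–245. Entering month 246 the balance is $1,725.16; 2% of the post-interest balance is now below $35.00, so the flat $35.00 minimum applies from here.
From month 246 a fixed $35.00 at rate r clears $1,725.16 in 71 more payments. Total: 245 + 71 = 316 months.

316 months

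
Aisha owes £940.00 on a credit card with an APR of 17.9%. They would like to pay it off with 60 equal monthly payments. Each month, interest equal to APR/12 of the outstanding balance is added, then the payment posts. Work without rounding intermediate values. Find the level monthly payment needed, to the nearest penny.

Monthly rate r = 17.9%/12 = 1.49167% = 0.0149167.
Level-payment amortization: P = B₀·r / (1 − (1+r)^(−n)) = 940.00·0.0149167 / (1 − 1.01492^(−60)).
Denominator 1 − (1+r)^(−60) = 0.58868274.
P = 14.0217 / 0.58868274 ≈ 23.82.

£23.82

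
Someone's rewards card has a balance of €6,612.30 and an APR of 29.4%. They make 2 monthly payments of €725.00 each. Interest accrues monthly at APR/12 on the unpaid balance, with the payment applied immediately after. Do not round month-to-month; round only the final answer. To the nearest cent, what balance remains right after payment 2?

Monthly rate r = 29.4%/12 = 2.45% = 0.0245.
Each month: B ← B·(1+r) − €725.00.
Month 1: interest €162.00; balance after payment €6,049.30.
Month 2: interest €148.21; balance after payment €5,472.51.

€5,472.51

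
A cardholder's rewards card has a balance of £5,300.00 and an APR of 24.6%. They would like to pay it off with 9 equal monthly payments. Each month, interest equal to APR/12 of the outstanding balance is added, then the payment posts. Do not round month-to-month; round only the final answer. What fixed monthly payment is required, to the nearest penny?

Monthly rate r = 24.6%/12 = 2.05% = 0.0205.
Level-payment amortization: P = B₀·r / (1 − (1+r)^(−n)) = 5300.00·0.0205 / (1 − 1.0205^(−9)).
Denominator 1 − (1+r)^(−9) = 0.16692727.
P = 108.65 / 0.16692727 ≈ 650.88.

£650.88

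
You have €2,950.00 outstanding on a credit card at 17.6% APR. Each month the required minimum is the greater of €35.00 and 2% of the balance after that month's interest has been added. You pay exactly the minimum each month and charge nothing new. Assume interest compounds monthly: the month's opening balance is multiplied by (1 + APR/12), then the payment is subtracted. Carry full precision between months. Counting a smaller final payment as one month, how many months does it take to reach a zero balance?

Monthly rate r = 17.6%/12 = 1.46667% = 0.0146667.
While 2% of the post-interest balance exceeds €35.00, each month B ← (B·(1+r))·(1 − 0.02), i.e. B shrinks by the factor (1+r)·0.98 = 0.99437.
This holds for months 1–96. Entering month 97 the balance is €1,716.21; 2% of the post-interest balance is now below €35.00, so the flat €35.00 minimum applies from here.
From month 97 a fixed €35.00 at rate r clears €1,716.21 in 88 more payments. Total: 96 + 88 = 184 months.

184 months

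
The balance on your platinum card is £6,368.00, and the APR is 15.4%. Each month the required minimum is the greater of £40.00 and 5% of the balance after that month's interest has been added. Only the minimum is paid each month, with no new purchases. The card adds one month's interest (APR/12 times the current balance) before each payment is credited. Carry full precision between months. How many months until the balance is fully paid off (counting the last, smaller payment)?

Monthly rate r = 15.4%/12 = 1.28333% = 0.0128333.
While 5% of the post-interest balance exceeds £40.00, each month B ← (B·(1+r))·(1 − 0.05), i.e. B shrinks by the factor (1+r)·0.95 = 0.96219.
This holds for months 1–55. Entering month 56 the balance is £764.52; 5% of the post-interest balance is now below £40.00, so the flat £40.00 minimum applies from here.
From month 56 a fixed £40.00 at rate r clears £764.52 in 23 more payments. Total: 55 + 23 = 78 months.

78 months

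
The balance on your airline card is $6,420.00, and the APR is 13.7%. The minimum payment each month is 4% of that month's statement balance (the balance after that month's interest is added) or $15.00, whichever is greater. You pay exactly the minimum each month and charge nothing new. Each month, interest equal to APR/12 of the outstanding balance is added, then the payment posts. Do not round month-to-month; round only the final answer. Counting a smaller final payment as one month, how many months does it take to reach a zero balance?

126 months

Monthly rate r = 13.7%/12 = 1.14167% = 0.0114167.
While 4% of the post-interest balance exceeds $15.00, each month B ← (B·(1+r))·(1 − 0.04), i.e. B shrinks by the factor (1+r)·0.96 = 0.97096.
This holds for months 1–97. Entering month 98 the balance is $368.18; 4% of the post-interest balance is now below $15.00, so the flat $15.00 minimum applies from here.
From month 98 a fixed $15.00 at rate r clears $368.18 in 29 more payments. Total: 97 + 29 = 126 months.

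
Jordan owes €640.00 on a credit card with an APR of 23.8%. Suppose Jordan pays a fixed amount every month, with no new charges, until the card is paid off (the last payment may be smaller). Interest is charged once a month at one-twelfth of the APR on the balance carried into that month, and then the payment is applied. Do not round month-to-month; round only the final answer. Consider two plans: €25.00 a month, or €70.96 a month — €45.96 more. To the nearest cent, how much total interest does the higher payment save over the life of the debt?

Monthly rate r = 23.8%/12 = 1.98333% = 0.0198333.
At €25.00/mo: n = ⌈−ln(1 − rB₀/P)/ln(1+r)⌉ = 37 payments (last €2.21); total interest = total paid − €640.00 = €262.21.
At €70.96/mo: 11 payments (last €2.53); total interest €72.13.
Interest saved = €262.21 − €72.13 = €190.08.

€190.08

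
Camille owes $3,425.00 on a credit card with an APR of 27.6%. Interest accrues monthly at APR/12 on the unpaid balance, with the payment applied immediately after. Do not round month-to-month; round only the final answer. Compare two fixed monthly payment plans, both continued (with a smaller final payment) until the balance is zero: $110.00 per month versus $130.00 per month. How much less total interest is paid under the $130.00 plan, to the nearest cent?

$767.57

Monthly rate r = 27.6%/12 = 2.3% = 0.023.
At $110.00/mo: n = ⌈−ln(1 − rB₀/P)/ln(1+r)⌉ = 56 payments (last $41.85); total interest = total paid − $3,425.00 = $2,666.85.
At $130.00/mo: 41 payments (last $124.28); total interest $1,899.28.
Interest saved = $2,666.85 − $1,899.28 = $767.57.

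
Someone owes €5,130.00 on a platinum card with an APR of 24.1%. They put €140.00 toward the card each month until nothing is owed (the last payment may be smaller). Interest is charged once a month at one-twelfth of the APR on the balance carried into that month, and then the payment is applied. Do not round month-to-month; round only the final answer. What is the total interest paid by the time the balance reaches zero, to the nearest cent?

Monthly rate r = 24.1%/12 = 2.00833% = 0.0200833.
Payoff takes n = ⌈−ln(1 − rB₀/P)/ln(1+r)⌉ = ⌈66.961⌉ = 67 payments; the last is €134.55.
Total paid = 66·€140.00 + €134.55 = €9,374.55.
Total interest = total paid − principal = €9,374.55 − €5,130.00 = €4,244.55.

€4,244.55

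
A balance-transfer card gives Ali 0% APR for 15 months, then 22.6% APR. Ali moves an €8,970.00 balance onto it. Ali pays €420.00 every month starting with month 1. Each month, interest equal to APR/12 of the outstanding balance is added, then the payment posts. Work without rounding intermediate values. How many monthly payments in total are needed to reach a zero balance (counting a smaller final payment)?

Promo months 1–15 at r₀ = 0%/12 = 0; months 16+ at r₁ = 22.6%/12 = 0.0188333.
After month 15 (no interest yet): B = €8,970.00 − 15·€420.00 = €2,670.00.
Then at r₁ with €420.00/mo: n₂ = −ln(1 − r₁·B/P)/ln(1+r₁) ≈ 6.83 → 7 more payments.

22 months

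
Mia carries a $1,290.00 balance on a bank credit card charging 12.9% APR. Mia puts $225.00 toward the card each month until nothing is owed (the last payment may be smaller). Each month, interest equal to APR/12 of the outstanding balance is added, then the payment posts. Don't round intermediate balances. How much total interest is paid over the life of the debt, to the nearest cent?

Monthly rate r = 12.9%/12 = 1.075% = 0.01075.
Payoff takes n = ⌈−ln(1 − rB₀/P)/ln(1+r)⌉ = ⌈5.949⌉ = 6 payments; the last is $213.67.
Total paid = 5·$225.00 + $213.67 = $1,338.67.
Total interest = total paid − principal = $1,338.67 − $1,290.00 = $48.67.

$48.67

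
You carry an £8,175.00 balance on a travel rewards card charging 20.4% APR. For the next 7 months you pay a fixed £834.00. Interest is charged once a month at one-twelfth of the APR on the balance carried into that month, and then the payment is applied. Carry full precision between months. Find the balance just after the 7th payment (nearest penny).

Monthly rate r = 20.4%/12 = 1.7% = 0.017.
Each month: B ← B·(1+r) − £834.00.
Month 1: interest £138.97; balance after payment £7,479.98.
Month 2: interest £127.16; balance after payment £6,773.13.
Month 3: interest £115.14; balance after payment £6,054.28.
Month 4: interest £102.92; balance after payment £5,323.20.
Month 5: interest £90.49; balance after payment £4,579.69.
Month 6: interest £77.85; balance after payment £3,823.55.
Month 7: interest £65.00; balance after payment £3,054.55.

£3,054.55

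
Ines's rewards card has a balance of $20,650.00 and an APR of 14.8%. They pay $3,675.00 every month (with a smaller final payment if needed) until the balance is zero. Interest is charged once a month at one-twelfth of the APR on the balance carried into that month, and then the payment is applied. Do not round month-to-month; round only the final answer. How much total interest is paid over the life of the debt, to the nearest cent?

Monthly rate r = 14.8%/12 = 1.23333% = 0.0123333.
Payoff takes n = ⌈−ln(1 − rB₀/P)/ln(1+r)⌉ = ⌈5.859⌉ = 6 payments; the last is $3,159.84.
Total paid = 5·$3,675.00 + $3,159.84 = $21,534.84.
Total interest = total paid − principal = $21,534.84 − $20,650.00 = $884.84.

$884.84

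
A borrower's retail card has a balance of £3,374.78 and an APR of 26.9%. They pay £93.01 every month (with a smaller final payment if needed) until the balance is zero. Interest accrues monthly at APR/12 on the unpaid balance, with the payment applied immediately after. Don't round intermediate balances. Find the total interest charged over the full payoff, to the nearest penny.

Monthly rate r = 26.9%/12 = 2.24167% = 0.0224167.
Payoff takes n = ⌈−ln(1 − rB₀/P)/ln(1+r)⌉ = ⌈75.719⌉ = 76 payments; the last is £67.05.
Total paid = 75·£93.01 + £67.05 = £7,042.80.
Total interest = total paid − principal = £7,042.80 − £3,374.78 = £3,668.02.

£3,668.02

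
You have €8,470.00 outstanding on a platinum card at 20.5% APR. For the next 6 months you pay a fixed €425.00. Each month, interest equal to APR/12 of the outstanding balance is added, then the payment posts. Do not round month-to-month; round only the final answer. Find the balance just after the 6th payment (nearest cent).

€6,714.69

Monthly rate r = 20.5%/12 = 1.70833% = 0.0170833.
Each month: B ← B·(1+r) − €425.00.
Month 1: interest €144.70; balance after payment €8,189.70.
Month 2: interest €139.91; balance after payment €7,904.60.
Month 3: interest €135.04; balance after payment €7,614.64.
Month 4: interest €130.08; balance after payment €7,319.72.
Month 5: interest €125.05; balance after payment €7,019.77.
Month 6: interest €119.92; balance after payment €6,714.69.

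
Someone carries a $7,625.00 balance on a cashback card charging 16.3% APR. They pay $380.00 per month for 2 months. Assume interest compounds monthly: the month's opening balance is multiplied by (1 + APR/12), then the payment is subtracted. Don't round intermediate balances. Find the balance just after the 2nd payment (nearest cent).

$7,068.39

Monthly rate r = 16.3%/12 = 1.35833% = 0.0135833.
Each month: B ← B·(1+r) − $380.00.
Month 1: interest $103.57; balance after payment $7,348.57.
Month 2: interest $99.82; balance after payment $7,068.39.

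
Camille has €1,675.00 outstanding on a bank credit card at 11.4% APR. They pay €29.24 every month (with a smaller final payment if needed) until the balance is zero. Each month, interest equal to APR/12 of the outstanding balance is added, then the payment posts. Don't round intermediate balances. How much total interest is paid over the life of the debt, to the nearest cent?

Monthly rate r = 11.4%/12 = 0.95% = 0.0095.
Payoff takes n = ⌈−ln(1 − rB₀/P)/ln(1+r)⌉ = ⌈83.098⌉ = 84 payments; the last is €2.89.
Total paid = 83·€29.24 + €2.89 = €2,429.81.
Total interest = total paid − principal = €2,429.81 − €1,675.00 = €754.81.

€754.81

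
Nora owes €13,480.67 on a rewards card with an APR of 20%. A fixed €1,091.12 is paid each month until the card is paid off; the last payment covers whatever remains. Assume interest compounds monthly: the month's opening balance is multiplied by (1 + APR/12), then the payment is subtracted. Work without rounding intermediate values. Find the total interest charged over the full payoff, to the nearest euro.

Monthly rate r = 20%/12 = 1.66667% = 0.0166667.
Payoff takes n = ⌈−ln(1 − rB₀/P)/ln(1+r)⌉ = ⌈13.949⌉ = 14 payments; the last is €1,035.74.
Total paid = 13·€1,091.12 + €1,035.74 = €15,220.30.
Total interest = total paid − principal = €15,220.30 − €13,480.67 = €1,739.63.

€1,740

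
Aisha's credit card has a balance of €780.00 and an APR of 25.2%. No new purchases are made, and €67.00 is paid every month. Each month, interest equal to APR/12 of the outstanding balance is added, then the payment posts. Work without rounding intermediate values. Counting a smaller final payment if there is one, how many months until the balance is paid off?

14 months

Monthly rate r = 25.2%/12 = 2.1% = 0.021.
Recurrence: B ← B·(1+r) − €67.00.
Month 1: interest €16.38; balance after payment €729.38.
Month 2: interest €15.32; balance after payment €677.70.
Closed form: n = −ln(1 − rB₀/P)/ln(1+r) = −ln(0.75552)/ln(1.021) ≈ 13.489, so the balance reaches zero during payment 14.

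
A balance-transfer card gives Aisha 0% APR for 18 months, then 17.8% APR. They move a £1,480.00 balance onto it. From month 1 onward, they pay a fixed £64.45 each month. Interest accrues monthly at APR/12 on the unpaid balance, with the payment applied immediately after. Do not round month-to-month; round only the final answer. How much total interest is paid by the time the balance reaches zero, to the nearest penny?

Promo months 1–18 at r₀ = 0%/12 = 0; months 19+ at r₁ = 17.8%/12 = 0.0148333.
After month 18 (no interest yet): B = £1,480.00 − 18·£64.45 = £319.90.
Then at r₁ with £64.45/mo: n₂ = −ln(1 − r₁·B/P)/ln(1+r₁) ≈ 5.19 → 6 more payments.
Total paid = 23·£64.45 + £12.57 = £1,494.92; interest = £1,494.92 − £1,480.00 = £14.92.

£14.92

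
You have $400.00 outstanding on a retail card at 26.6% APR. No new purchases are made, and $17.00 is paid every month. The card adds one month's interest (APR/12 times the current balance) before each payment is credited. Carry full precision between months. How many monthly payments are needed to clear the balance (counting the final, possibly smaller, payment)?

Monthly rate r = 26.6%/12 = 2.21667% = 0.0221667.
Recurrence: B ← B·(1+r) − $17.00.
Month 1: interest $8.87; balance after payment $391.87.
Month 2: interest $8.69; balance after payment $383.55.
Closed form: n = −ln(1 − rB₀/P)/ln(1+r) = −ln(0.47843)/ln(1.02217) ≈ 33.626, so the balance reaches zero during payment 34.

34 months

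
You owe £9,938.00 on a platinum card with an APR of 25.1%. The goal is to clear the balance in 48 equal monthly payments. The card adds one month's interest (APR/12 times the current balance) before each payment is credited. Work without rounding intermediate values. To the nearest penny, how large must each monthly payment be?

£330.07

Monthly rate r = 25.1%/12 = 2.09167% = 0.0209167.
Level-payment amortization: P = B₀·r / (1 − (1+r)^(−n)) = 9938.00·0.0209167 / (1 − 1.02092^(−48)).
Denominator 1 − (1+r)^(−48) = 0.629774868.
P = 207.87 / 0.629774868 ≈ 330.07.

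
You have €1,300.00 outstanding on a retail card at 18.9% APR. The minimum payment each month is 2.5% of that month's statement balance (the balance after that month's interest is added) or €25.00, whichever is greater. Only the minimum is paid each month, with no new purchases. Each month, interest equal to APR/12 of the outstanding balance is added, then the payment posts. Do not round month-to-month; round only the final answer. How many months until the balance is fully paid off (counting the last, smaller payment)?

91 months

Monthly rate r = 18.9%/12 = 1.575% = 0.01575.
While 2.5% of the post-interest balance exceeds €25.00, each month B ← (B·(1+r))·(1 − 0.025), i.e. B shrinks by the factor (1+r)·0.975 = 0.99036.
This holds for months 1–29. Entering month 30 the balance is €981.51; 2.5% of the post-interest balance is now below €25.00, so the flat €25.00 minimum applies from here.
From month 30 a fixed €25.00 at rate r clears €981.51 in 62 more payments. Total: 29 + 62 = 91 months.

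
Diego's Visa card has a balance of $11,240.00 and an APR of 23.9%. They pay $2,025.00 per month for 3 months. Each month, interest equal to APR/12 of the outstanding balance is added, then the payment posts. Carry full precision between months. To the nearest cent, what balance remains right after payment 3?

Monthly rate r = 23.9%/12 = 1.99167% = 0.0199167.
Each month: B ← B·(1+r) − $2,025.00.
Month 1: interest $223.86; balance after payment $9,438.86.
Month 2: interest $187.99; balance after payment $7,601.85.
Month 3: interest $151.40; balance after payment $5,728.26.

$5,728.26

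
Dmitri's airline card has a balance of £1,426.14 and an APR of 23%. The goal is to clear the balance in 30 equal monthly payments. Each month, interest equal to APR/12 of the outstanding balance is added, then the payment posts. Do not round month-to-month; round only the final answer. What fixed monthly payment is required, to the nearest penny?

Monthly rate r = 23%/12 = 1.91667% = 0.0191667.
Level-payment amortization: P = B₀·r / (1 − (1+r)^(−n)) = 1426.14·0.0191667 / (1 − 1.01917^(−30)).
Denominator 1 − (1+r)^(−30) = 0.434225108.
P = 27.3344 / 0.434225108 ≈ 62.95.

£62.95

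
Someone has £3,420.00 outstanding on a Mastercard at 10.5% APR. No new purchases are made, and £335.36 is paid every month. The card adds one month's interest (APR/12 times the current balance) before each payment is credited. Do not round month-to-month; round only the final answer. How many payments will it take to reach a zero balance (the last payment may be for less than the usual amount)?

11 payments

Monthly rate r = 10.5%/12 = 0.875% = 0.00875.
Recurrence: B ← B·(1+r) − £335.36.
Month 1: interest £29.93; balance after payment £3,114.57.
Month 2: interest £27.25; balance after payment £2,806.46.
Closed form: n = −ln(1 − rB₀/P)/ln(1+r) = −ln(0.91077)/ln(1.00875) ≈ 10.729, so the balance reaches zero during payment 11.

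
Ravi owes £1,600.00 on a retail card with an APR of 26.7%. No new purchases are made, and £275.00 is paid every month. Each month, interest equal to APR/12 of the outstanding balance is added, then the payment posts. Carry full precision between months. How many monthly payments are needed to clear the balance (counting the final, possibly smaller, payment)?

Monthly rate r = 26.7%/12 = 2.225% = 0.02225.
Recurrence: B ← B·(1+r) − £275.00.
Month 1: interest £35.60; balance after payment £1,360.60.
Month 2: interest £30.27; balance after payment £1,115.87.
Closed form: n = −ln(1 − rB₀/P)/ln(1+r) = −ln(0.87055)/ln(1.02225) ≈ 6.300, so the balance reaches zero during payment 7.

7 payments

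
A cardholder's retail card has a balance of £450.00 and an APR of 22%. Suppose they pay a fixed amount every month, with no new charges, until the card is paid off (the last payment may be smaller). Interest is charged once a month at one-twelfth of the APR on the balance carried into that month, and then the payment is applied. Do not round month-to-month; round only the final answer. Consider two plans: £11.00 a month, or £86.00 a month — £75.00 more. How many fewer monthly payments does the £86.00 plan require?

71 fewer payments

Monthly rate r = 22%/12 = 1.83333% = 0.0183333.
At £11.00/mo: n = ⌈−ln(1 − rB₀/P)/ln(1+r)⌉ = 77 payments (last £3.40); total interest = total paid − £450.00 = £389.40.
At £86.00/mo: 6 payments (last £47.59); total interest £27.59.
Payments saved = 77 − 6 = 71.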